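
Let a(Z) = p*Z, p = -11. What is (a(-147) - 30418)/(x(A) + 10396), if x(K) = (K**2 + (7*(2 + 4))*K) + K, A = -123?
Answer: -28801/20236 ≈ -1.4233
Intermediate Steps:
a(Z) = -11*Z
x(K) = K**2 + 43*K (x(K) = (K**2 + (7*6)*K) + K = (K**2 + 42*K) + K = K**2 + 43*K)
(a(-147) - 30418)/(x(A) + 10396) = (-11*(-147) - 30418)/(-123*(43 - 123) + 10396) = (1617 - 30418)/(-123*(-80) + 10396) = -28801/(9840 + 10396) = -28801/20236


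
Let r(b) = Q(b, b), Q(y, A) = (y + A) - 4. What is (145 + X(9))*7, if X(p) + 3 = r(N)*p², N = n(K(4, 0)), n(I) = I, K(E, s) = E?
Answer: 3262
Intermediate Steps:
Q(y, A) = -4 + A + y (Q(y, A) = (A + y) - 4 = -4 + A + y)
N = 4
r(b) = -4 + 2*b (r(b) = -4 + b + b = -4 + 2*b)
X(p) = -3 + 4*p² (X(p) = -3 + (-4 + 2*4)*p² = -3 + (-4 + 8)*p² = -3 + 4*p²)
(145 + X(9))*7 = (145 + (-3 + 4*9²))*7 = (145 + (-3 + 4*81))*7 = (145 + (-3 + 324))*7 = (145 + 321)*7 = 466*7 = 3262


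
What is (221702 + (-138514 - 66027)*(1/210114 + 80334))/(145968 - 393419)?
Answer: 3452461925273629/51992919414 ≈ 66403.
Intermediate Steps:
(221702 + (-138514 - 66027)*(1/210114 + 80334))/(145968 - 393419) = (221702 - 204541*(1/210114 + 80334))/(-247451) = (221702 - 204541*16879298077/210114)*(-1/247451) = (221702 - 3452508507967657/210114)*(-1/247451) = -3452461925273629/210114*(-1/247451) = 3452461925273629/51992919414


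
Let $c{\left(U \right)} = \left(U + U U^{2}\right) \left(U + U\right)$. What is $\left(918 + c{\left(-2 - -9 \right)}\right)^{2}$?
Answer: $33849124$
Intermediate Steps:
$c{\left(U \right)} = 2 U \left(U + U^{3}\right)$ ($c{\left(U \right)} = \left(U + U^{3}\right) 2 U = 2 U \left(U + U^{3}\right)$)
$\left(918 + c{\left(-2 - -9 \right)}\right)^{2} = \left(918 + 2 \left(-2 - -9\right)^{2} \left(1 + \left(-2 - -9\right)^{2}\right)\right)^{2} = \left(918 + 2 \left(-2 + 9\right)^{2} \left(1 + \left(-2 + 9\right)^{2}\right)\right)^{2} = \left(918 + 2 \cdot 7^{2} \left(1 + 7^{2}\right)\right)^{2} = \left(918 + 2 \cdot 49 \left(1 + 49\right)\right)^{2} = \left(918 + 2 \cdot 49 \cdot 50\right)^{2} = \left(918 + 4900\right)^{2} = 5818^{2} = 33849124$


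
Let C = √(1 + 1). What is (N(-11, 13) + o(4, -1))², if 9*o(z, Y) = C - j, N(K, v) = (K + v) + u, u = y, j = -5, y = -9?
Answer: (58 - √2)²/81 ≈ 39.530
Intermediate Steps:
u = -9
C = √2 ≈ 1.4142
N(K, v) = -9 + K + v (N(K, v) = (K + v) - 9 = -9 + K + v)
o(z, Y) = 5/9 + √2/9 (o(z, Y) = (√2 - 1*(-5))/9 = (√2 + 5)/9 = (5 + √2)/9 = 5/9 + √2/9)
(N(-11, 13) + o(4, -1))² = ((-9 - 11 + 13) + (5/9 + √2/9))² = (-7 + (5/9 + √2/9))² = (-58/9 + √2/9)²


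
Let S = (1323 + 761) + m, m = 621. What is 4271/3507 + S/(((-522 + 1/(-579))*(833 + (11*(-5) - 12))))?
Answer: 140472605027/115989052074 ≈ 1.2111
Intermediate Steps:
S = 2705 (S = (1323 + 761) + 621 = 2084 + 621 = 2705)
4271/3507 + S/(((-522 + 1/(-579))*(833 + (11*(-5) - 12)))) = 4271/3507 + 2705/(((-522 + 1/(-579))*(833 + (11*(-5) - 12)))) = 4271*(1/3507) + 2705/(((-522 - 1/579)*(833 + (-55 - 12)))) = 4271/3507 + 2705/((-302239*(833 - 67)/579)) = 4271/3507 + 2705/((-302239/579*766)) = 4271/3507 + 2705/(-231515074/579) = 4271/3507 + 2705*(-579/231515074) = 4271/3507 - 1566195/231515074 = 140472605027/115989052074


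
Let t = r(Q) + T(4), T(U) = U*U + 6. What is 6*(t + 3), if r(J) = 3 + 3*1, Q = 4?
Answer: 186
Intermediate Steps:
r(J) = 6 (r(J) = 3 + 3 = 6)
T(U) = 6 + U² (T(U) = U² + 6 = 6 + U²)
t = 28 (t = 6 + (6 + 4²) = 6 + (6 + 16) = 6 + 22 = 28)
6*(t + 3) = 6*(28 + 3) = 6*31 = 186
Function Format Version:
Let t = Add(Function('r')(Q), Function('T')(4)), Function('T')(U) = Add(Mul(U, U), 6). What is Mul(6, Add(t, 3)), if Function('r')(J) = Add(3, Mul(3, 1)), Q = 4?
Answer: 186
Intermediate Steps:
Function('r')(J) = 6 (Function('r')(J) = Add(3, 3) = 6)
Function('T')(U) = Add(6, Pow(U, 2)) (Function('T')(U) = Add(Pow(U, 2), 6) = Add(6, Pow(U, 2)))
t = 28 (t = Add(6, Add(6, Pow(4, 2))) = Add(6, Add(6, 16)) = Add(6, 22) = 28)
Mul(6, Add(t, 3)) = Mul(6, Add(28, 3)) = Mul(6, 31) = 186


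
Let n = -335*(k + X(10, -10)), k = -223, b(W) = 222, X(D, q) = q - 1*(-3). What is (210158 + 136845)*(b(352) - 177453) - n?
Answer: -61499765743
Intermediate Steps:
X(D, q) = 3 + q (X(D, q) = q + 3 = 3 + q)
n = 77050 (n = -335*(-223 + (3 - 10)) = -335*(-223 - 7) = -335*(-230) = 77050)
(210158 + 136845)*(b(352) - 177453) - n = (210158 + 136845)*(222 - 177453) - 1*77050 = 347003*(-177231) - 77050 = -61499688693 - 77050 = -61499765743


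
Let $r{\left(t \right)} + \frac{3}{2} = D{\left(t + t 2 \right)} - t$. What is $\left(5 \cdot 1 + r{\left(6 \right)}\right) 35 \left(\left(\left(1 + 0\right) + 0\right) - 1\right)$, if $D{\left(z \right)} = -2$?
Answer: $0$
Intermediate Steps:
$r{\left(t \right)} = - \frac{7}{2} - t$ ($r{\left(t \right)} = - \frac{3}{2} - \left(2 + t\right) = - \frac{7}{2} - t$)
$\left(5 \cdot 1 + r{\left(6 \right)}\right) 35 \left(\left(\left(1 + 0\right) + 0\right) - 1\right) = \left(5 \cdot 1 - \frac{19}{2}\right) 35 \left(\left(\left(1 + 0\right) + 0\right) - 1\right) = \left(5 - \frac{19}{2}\right) 35 \left(\left(1 + 0\right) - 1\right) = \left(5 - \frac{19}{2}\right) 35 \left(1 - 1\right) = \left(- \frac{9}{2}\right) 35 \cdot 0 = \left(- \frac{315}{2}\right) 0 = 0$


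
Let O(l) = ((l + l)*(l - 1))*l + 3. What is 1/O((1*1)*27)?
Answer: 1/37911 ≈ 2.6378e-5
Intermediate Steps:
O(l) = 3 + 2*l**2*(-1 + l) (O(l) = ((2*l)*(-1 + l))*l + 3 = (2*l*(-1 + l))*l + 3 = 2*l**2*(-1 + l) + 3 = 3 + 2*l**2*(-1 + l))
1/O((1*1)*27) = 1/(3 - 2*((1*1)*27)**2 + 2*((1*1)*27)**3) = 1/(3 - 2*(1*27)**2 + 2*(1*27)**3) = 1/(3 - 2*27**2 + 2*27**3) = 1/(3 - 2*729 + 2*19683) = 1/(3 - 1458 + 39366) = 1/37911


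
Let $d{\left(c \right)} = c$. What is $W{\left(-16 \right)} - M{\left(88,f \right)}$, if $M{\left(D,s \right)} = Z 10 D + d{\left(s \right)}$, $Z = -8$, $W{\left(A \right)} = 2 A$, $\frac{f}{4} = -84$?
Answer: $7344$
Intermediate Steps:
$f = -336$ ($f = 4 \left(-84\right) = -336$)
$M{\left(D,s \right)} = s - 80 D$ ($M{\left(D,s \right)} = \left(-8\right) 10 D + s = - 80 D + s = s - 80 D$)
$W{\left(-16 \right)} - M{\left(88,f \right)} = 2 \left(-16\right) - \left(-336 - 7040\right) = -32 - \left(-336 - 7040\right) = -32 - -7376 = -32 + 7376 = 7344$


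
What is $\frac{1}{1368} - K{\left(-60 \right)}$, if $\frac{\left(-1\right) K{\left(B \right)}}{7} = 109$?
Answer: $\frac{1043785}{1368} \approx 763.0$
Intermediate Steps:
$K{\left(B \right)} = -763$ ($K{\left(B \right)} = \left(-7\right) 109 = -763$)
$\frac{1}{1368} - K{\left(-60 \right)} = \frac{1}{1368} - -763 = \frac{1}{1368} + 763 = \frac{1043785}{1368}$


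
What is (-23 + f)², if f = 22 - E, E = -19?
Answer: 324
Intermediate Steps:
f = 41 (f = 22 - 1*(-19) = 22 + 19 = 41)
(-23 + f)² = (-23 + 41)² = 18² = 324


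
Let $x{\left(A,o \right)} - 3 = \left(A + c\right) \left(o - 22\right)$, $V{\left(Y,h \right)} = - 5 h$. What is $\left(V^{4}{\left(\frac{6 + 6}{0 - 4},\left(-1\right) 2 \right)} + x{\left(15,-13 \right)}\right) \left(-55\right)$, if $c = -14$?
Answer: $-548240$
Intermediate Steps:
$x{\left(A,o \right)} = 3 + \left(-22 + o\right) \left(-14 + A\right)$ ($x{\left(A,o \right)} = 3 + \left(A - 14\right) \left(o - 22\right) = 3 + \left(-14 + A\right) \left(-22 + o\right) = 3 + \left(-22 + o\right) \left(-14 + A\right)$)
$\left(V^{4}{\left(\frac{6 + 6}{0 - 4},\left(-1\right) 2 \right)} + x{\left(15,-13 \right)}\right) \left(-55\right) = \left(\left(- 5 \left(\left(-1\right) 2\right)\right)^{4} + \left(311 - 330 - -182 + 15 \left(-13\right)\right)\right) \left(-55\right) = \left(\left(\left(-5\right) \left(-2\right)\right)^{4} + \left(311 - 330 + 182 - 195\right)\right) \left(-55\right) = \left(10^{4} - 32\right) \left(-55\right) = \left(10000 - 32\right) \left(-55\right) = 9968 \left(-55\right) = -548240$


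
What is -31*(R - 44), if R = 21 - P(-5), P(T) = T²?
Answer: 1488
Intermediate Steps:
R = -4 (R = 21 - 1*(-5)² = 21 - 1*25 = 21 - 25 = -4)
-31*(R - 44) = -31*(-4 - 44) = -31*(-48) = 1488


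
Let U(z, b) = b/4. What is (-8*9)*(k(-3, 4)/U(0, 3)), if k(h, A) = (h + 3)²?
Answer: 0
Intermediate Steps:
U(z, b) = b/4 (U(z, b) = b*(¼) = b/4)
k(h, A) = (3 + h)²
(-8*9)*(k(-3, 4)/U(0, 3)) = (-8*9)*((3 - 3)²/(((¼)*3))) = -72*0²/¾ = -0*4/3 = -72*0 = 0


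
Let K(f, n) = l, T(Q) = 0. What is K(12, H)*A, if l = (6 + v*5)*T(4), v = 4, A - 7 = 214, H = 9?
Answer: 0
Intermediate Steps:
A = 221 (A = 7 + 214 = 221)
l = 0 (l = (6 + 4*5)*0 = (6 + 20)*0 = 26*0 = 0)
K(f, n) = 0
K(12, H)*A = 0*221 = 0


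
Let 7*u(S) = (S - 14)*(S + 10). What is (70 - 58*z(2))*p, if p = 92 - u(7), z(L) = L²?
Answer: -17658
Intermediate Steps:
u(S) = (-14 + S)*(10 + S)/7 (u(S) = ((S - 14)*(S + 10))/7 = ((-14 + S)*(10 + S))/7 = (-14 + S)*(10 + S)/7)
p = 109 (p = 92 - (-20 - 4/7*7 + (⅐)*7²) = 92 - (-20 - 4 + (⅐)*49) = 92 - (-20 - 4 + 7) = 92 - 1*(-17) = 92 + 17 = 109)
(70 - 58*z(2))*p = (70 - 58*2²)*109 = (70 - 58*4)*109 = (70 - 232)*109 = -162*109 = -17658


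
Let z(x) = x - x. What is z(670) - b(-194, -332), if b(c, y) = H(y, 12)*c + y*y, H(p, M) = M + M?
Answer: -105568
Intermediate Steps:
H(p, M) = 2*M
b(c, y) = y² + 24*c (b(c, y) = (2*12)*c + y*y = 24*c + y² = y² + 24*c)
z(x) = 0
z(670) - b(-194, -332) = 0 - ((-332)² + 24*(-194)) = 0 - (110224 - 4656) = 0 - 1*105568 = 0 - 105568 = -105568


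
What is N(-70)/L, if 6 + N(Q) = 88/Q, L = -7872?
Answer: 127/137760 ≈ 0.00092189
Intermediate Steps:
N(Q) = -6 + 88/Q
N(-70)/L = (-6 + 88/(-70))/(-7872) = (-6 + 88*(-1/70))*(-1/7872) = (-6 - 44/35)*(-1/7872) = -254/35*(-1/7872) = 127/137760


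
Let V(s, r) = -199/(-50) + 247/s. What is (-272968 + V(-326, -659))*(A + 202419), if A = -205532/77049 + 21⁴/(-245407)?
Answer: -4257278174313513805935256/77051583067725 ≈ -5.5252e+10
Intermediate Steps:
V(s, r) = 199/50 + 247/s (V(s, r) = -199*(-1/50) + 247/s = 199/50 + 247/s)
A = -65423558093/18908363943 (A = -205532*1/77049 + 194481*(-1/245407) = -205532/77049 - 194481/245407 = -65423558093/18908363943 ≈ -3.4600)
(-272968 + V(-326, -659))*(A + 202419) = (-272968 + (199/50 + 247/(-326)))*(-65423558093/18908363943 + 202419) = (-272968 + (199/50 + 247*(-1/326)))*(3827346697420024/18908363943) = (-272968 + (199/50 - 247/326))*(3827346697420024/18908363943) = (-272968 + 13131/4075)*(3827346697420024/18908363943) = -1112331469/4075*3827346697420024/18908363943 = -4257278174313513805935256/77051583067725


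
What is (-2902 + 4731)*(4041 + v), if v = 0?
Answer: 7390989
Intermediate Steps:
(-2902 + 4731)*(4041 + v) = (-2902 + 4731)*(4041 + 0) = 1829*4041 = 7390989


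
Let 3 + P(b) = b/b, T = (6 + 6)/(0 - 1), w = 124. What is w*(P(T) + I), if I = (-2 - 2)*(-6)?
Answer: 2728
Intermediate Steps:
T = -12 (T = 12/(-1) = 12*(-1) = -12)
P(b) = -2 (P(b) = -3 + b/b = -3 + 1 = -2)
I = 24 (I = -4*(-6) = 24)
w*(P(T) + I) = 124*(-2 + 24) = 124*22 = 2728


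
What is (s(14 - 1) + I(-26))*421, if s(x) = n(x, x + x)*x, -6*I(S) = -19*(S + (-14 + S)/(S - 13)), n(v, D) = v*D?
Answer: 212539745/117 ≈ 1.8166e+6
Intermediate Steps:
n(v, D) = D*v
I(S) = 19*S/6 + 19*(-14 + S)/(6*(-13 + S)) (I(S) = -(-19)*(S + (-14 + S)/(S - 13))/6 = -(-19)*(S + (-14 + S)/(-13 + S))/6 = -(-19*S - 19*(-14 + S)/(-13 + S))/6 = 19*S/6 + 19*(-14 + S)/(6*(-13 + S)))
s(x) = 2*x³ (s(x) = ((x + x)*x)*x = ((2*x)*x)*x = (2*x²)*x = 2*x³)
(s(14 - 1) + I(-26))*421 = (2*(14 - 1)³ + 19*(-14 + (-26)² - 12*(-26))/(6*(-13 - 26)))*421 = (2*13³ + (19/6)*(-14 + 676 + 312)/(-39))*421 = (2*2197 + (19/6)*(-1/39)*974)*421 = (4394 - 9253/117)*421 = (504845/117)*421 = 212539745/117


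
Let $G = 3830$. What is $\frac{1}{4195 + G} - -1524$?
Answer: $\frac{12230101}{8025} \approx 1524.0$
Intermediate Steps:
$\frac{1}{4195 + G} - -1524 = \frac{1}{4195 + 3830} - -1524 = \frac{1}{8025} + 1524 = \frac{12230101}{8025}$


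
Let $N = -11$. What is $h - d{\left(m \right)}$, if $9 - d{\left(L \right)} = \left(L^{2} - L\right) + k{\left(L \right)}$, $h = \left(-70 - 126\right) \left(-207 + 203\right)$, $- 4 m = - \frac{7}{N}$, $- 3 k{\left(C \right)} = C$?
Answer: $\frac{4502579}{5808} \approx 775.24$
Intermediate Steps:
$k{\left(C \right)} = - \frac{C}{3}$
$m = - \frac{7}{44}$ ($m = - \frac{\left(-7\right) \frac{1}{-11}}{4} = - \frac{\left(-7\right) \left(- \frac{1}{11}\right)}{4} = \left(- \frac{1}{4}\right) \frac{7}{11} = - \frac{7}{44} \approx -0.15909$)
$h = 784$ ($h = \left(-196\right) \left(-4\right) = 784$)
$d{\left(L \right)} = 9 - L^{2} + \frac{4 L}{3}$ ($d{\left(L \right)} = 9 - \left(\left(L^{2} - L\right) - \frac{L}{3}\right) = 9 - \left(L^{2} - \frac{4 L}{3}\right) = 9 - L^{2} + \frac{4 L}{3}$)
$h - d{\left(m \right)} = 784 - \left(9 - \left(- \frac{7}{44}\right)^{2} + \frac{4}{3} \left(- \frac{7}{44}\right)\right) = 784 - \left(9 - \frac{49}{1936} - \frac{7}{33}\right) = 784 - \frac{50893}{5808} = \frac{4502579}{5808}$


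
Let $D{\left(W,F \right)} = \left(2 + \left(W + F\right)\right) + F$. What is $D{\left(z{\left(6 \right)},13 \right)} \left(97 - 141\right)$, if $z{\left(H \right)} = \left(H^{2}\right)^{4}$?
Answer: $-73904336$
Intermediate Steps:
$z{\left(H \right)} = H^{8}$
$D{\left(W,F \right)} = 2 + W + 2 F$ ($D{\left(W,F \right)} = \left(2 + \left(F + W\right)\right) + F = \left(2 + F + W\right) + F = 2 + W + 2 F$)
$D{\left(z{\left(6 \right)},13 \right)} \left(97 - 141\right) = \left(2 + 6^{8} + 2 \cdot 13\right) \left(97 - 141\right) = \left(2 + 1679616 + 26\right) \left(-44\right) = 1679644 \left(-44\right) = -73904336$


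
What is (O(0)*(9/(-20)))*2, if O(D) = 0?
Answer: 0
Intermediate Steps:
(O(0)*(9/(-20)))*2 = (0*(9/(-20)))*2 = (0*(9*(-1/20)))*2 = (0*(-9/20))*2 = 0*2 = 0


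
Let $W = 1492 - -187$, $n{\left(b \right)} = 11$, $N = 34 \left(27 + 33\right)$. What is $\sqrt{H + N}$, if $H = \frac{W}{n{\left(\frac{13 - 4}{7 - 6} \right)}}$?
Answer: $\frac{\sqrt{265309}}{11} \approx 46.826$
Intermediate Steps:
$N = 2040$ ($N = 34 \cdot 60 = 2040$)
$W = 1679$ ($W = 1492 + 187 = 1679$)
$H = \frac{1679}{11} \approx 152.64$
$\sqrt{H + N} = \sqrt{\frac{1679}{11} + 2040} = \sqrt{\frac{24119}{11}} = \frac{\sqrt{265309}}{11}$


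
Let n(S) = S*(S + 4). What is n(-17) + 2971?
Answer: 3192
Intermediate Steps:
n(S) = S*(4 + S)
n(-17) + 2971 = -17*(4 - 17) + 2971 = -17*(-13) + 2971 = 221 + 2971 = 3192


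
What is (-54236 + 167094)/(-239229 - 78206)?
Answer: -112858/317435 ≈ -0.35553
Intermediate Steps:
(-54236 + 167094)/(-239229 - 78206) = 112858/(-317435) = 112858*(-1/317435) = -112858/317435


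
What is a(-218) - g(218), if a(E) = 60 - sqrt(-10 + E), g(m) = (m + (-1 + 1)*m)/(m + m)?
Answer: 119/2 - 2*I*sqrt(57) ≈ 59.5 - 15.1*I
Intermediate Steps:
g(m) = 1/2 (g(m) = (m + 0*m)/((2*m)) = (m + 0)*(1/(2*m)) = m*(1/(2*m)) = 1/2)
a(-218) - g(218) = (60 - sqrt(-10 - 218)) - 1*1/2 = (60 - sqrt(-228)) - 1/2 = (60 - 2*I*sqrt(57)) - 1/2 = 119/2 - 2*I*sqrt(57)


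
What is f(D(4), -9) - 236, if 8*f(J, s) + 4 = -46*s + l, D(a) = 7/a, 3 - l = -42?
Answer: -1433/8 ≈ -179.13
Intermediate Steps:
l = 45 (l = 3 - 1*(-42) = 3 + 42 = 45)
f(J, s) = 41/8 - 23*s/4 (f(J, s) = -½ + (-46*s + 45)/8 = -½ + (45 - 46*s)/8 = -½ + (45/8 - 23*s/4) = 41/8 - 23*s/4)
f(D(4), -9) - 236 = (41/8 - 23/4*(-9)) - 236 = (41/8 + 207/4) - 236 = 455/8 - 236 = -1433/8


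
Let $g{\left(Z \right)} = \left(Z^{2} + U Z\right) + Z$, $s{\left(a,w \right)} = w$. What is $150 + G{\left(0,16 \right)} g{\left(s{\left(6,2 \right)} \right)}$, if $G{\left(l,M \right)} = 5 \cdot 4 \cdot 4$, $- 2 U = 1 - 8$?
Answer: $1190$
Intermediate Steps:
$U = \frac{7}{2}$ ($U = - \frac{1 - 8}{2} = \left(- \frac{1}{2}\right) \left(-7\right) = \frac{7}{2} \approx 3.5$)
$g{\left(Z \right)} = Z^{2} + \frac{9 Z}{2}$ ($g{\left(Z \right)} = \left(Z^{2} + \frac{7 Z}{2}\right) + Z = Z^{2} + \frac{9 Z}{2}$)
$G{\left(l,M \right)} = 80$ ($G{\left(l,M \right)} = 20 \cdot 4 = 80$)
$150 + G{\left(0,16 \right)} g{\left(s{\left(6,2 \right)} \right)} = 150 + 80 \cdot \frac{1}{2} \cdot 2 \left(9 + 2 \cdot 2\right) = 150 + 80 \cdot \frac{1}{2} \cdot 2 \left(9 + 4\right) = 150 + 80 \cdot \frac{1}{2} \cdot 2 \cdot 13 = 150 + 80 \cdot 13 = 150 + 1040 = 1190$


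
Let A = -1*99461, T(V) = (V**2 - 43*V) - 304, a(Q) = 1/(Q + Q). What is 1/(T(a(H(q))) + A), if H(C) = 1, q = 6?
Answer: -4/399145 ≈ -1.0021e-5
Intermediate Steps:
a(Q) = 1/(2*Q)
T(V) = -304 + V**2 - 43*V
A = -99461
1/(T(a(H(q))) + A) = 1/((-304 + ((1/2)/1)**2 - 43/(2*1)) - 99461) = 1/((-304 + ((1/2)*1)**2 - 43/2) - 99461) = 1/((-304 + (1/2)**2 - 43*1/2) - 99461) = 1/((-304 + 1/4 - 43/2) - 99461) = 1/(-1301/4 - 99461) = 1/(-399145/4) = -4/399145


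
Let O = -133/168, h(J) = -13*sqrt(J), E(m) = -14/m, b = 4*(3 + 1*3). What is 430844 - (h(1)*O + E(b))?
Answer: 10340023/24 ≈ 4.3083e+5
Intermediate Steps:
b = 24 (b = 4*(3 + 3) = 4*6 = 24)
O = -19/24 (O = -133*1/168 = -19/24 ≈ -0.79167)
430844 - (h(1)*O + E(b)) = 430844 - (-13*sqrt(1)*(-19/24) - 14/24) = 430844 - (-13*1*(-19/24) - 14*1/24) = 430844 - (-13*(-19/24) - 7/12) = 430844 - (247/24 - 7/12) = 430844 - 1*233/24 = 430844 - 233/24 = 10340023/24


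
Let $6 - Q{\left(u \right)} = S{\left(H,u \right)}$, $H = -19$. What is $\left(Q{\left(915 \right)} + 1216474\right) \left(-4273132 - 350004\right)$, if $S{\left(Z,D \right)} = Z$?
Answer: $-5624040320864$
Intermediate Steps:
$Q{\left(u \right)} = 25$ ($Q{\left(u \right)} = 6 - -19 = 6 + 19 = 25$)
$\left(Q{\left(915 \right)} + 1216474\right) \left(-4273132 - 350004\right) = \left(25 + 1216474\right) \left(-4273132 - 350004\right) = 1216499 \left(-4623136\right) = -5624040320864$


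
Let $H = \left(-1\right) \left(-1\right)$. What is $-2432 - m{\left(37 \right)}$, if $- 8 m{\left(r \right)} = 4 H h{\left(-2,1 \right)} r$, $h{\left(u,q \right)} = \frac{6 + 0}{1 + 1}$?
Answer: $- \frac{4753}{2} \approx -2376.5$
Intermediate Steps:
$H = 1$
$h{\left(u,q \right)} = 3$ ($h{\left(u,q \right)} = \frac{6}{2} = 6 \cdot \frac{1}{2} = 3$)
$m{\left(r \right)} = - \frac{3 r}{2}$ ($m{\left(r \right)} = - \frac{4 \cdot 1 \cdot 3 r}{8} = - \frac{4 \cdot 3 r}{8} = - \frac{12 r}{8} = - \frac{3 r}{2}$)
$-2432 - m{\left(37 \right)} = -2432 - \left(- \frac{3}{2}\right) 37 = -2432 - - \frac{111}{2} = -2432 + \frac{111}{2} = - \frac{4753}{2}$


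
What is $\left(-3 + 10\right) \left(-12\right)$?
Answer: $-84$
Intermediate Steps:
$\left(-3 + 10\right) \left(-12\right) = 7 \left(-12\right) = -84$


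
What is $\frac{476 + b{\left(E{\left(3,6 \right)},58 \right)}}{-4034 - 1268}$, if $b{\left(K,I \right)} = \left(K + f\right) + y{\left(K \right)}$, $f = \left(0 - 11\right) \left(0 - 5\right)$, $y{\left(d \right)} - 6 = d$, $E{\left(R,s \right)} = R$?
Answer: $- \frac{543}{5302} \approx -0.10241$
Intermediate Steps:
$y{\left(d \right)} = 6 + d$
$f = 55$ ($f = \left(-11\right) \left(-5\right) = 55$)
$b{\left(K,I \right)} = 61 + 2 K$ ($b{\left(K,I \right)} = \left(K + 55\right) + \left(6 + K\right) = \left(55 + K\right) + \left(6 + K\right) = 61 + 2 K$)
$\frac{476 + b{\left(E{\left(3,6 \right)},58 \right)}}{-4034 - 1268} = \frac{476 + \left(61 + 2 \cdot 3\right)}{-4034 - 1268} = \frac{476 + \left(61 + 6\right)}{-5302} = \left(476 + 67\right) \left(- \frac{1}{5302}\right) = 543 \left(- \frac{1}{5302}\right) = - \frac{543}{5302}$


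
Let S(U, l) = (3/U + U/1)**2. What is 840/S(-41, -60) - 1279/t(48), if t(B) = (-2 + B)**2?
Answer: -39948949/375041956 ≈ -0.10652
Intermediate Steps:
S(U, l) = (U + 3/U)**2 (S(U, l) = (3/U + U*1)**2 = (3/U + U)**2 = (U + 3/U)**2)
840/S(-41, -60) - 1279/t(48) = 840/(((3 + (-41)**2)**2/(-41)**2)) - 1279/(-2 + 48)**2 = 840/(((3 + 1681)**2/1681)) - 1279/(46**2) = 840/(((1/1681)*1684**2)) - 1279/2116 = 840/(((1/1681)*2835856)) - 1279*1/2116 = 840/(2835856/1681) - 1279/2116 = 840*(1681/2835856) - 1279/2116 = 176505/354482 - 1279/2116 = -39948949/375041956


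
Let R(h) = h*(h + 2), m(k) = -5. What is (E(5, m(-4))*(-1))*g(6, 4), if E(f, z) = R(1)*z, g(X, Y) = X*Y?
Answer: 360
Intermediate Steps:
R(h) = h*(2 + h)
E(f, z) = 3*z (E(f, z) = (1*(2 + 1))*z = (1*3)*z = 3*z)
(E(5, m(-4))*(-1))*g(6, 4) = ((3*(-5))*(-1))*(6*4) = -15*(-1)*24 = 15*24 = 360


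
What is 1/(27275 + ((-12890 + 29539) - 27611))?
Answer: 1/16313 ≈ 6.1301e-5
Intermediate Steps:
1/(27275 + ((-12890 + 29539) - 27611)) = 1/(27275 + (16649 - 27611)) = 1/(27275 - 10962) = 1/16313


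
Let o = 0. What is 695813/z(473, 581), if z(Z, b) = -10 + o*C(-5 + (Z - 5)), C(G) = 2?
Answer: -695813/10 ≈ -69581.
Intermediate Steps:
z(Z, b) = -10 (z(Z, b) = -10 + 0*2 = -10 + 0 = -10)
695813/z(473, 581) = 695813/(-10) = 695813*(-⅒) = -695813/10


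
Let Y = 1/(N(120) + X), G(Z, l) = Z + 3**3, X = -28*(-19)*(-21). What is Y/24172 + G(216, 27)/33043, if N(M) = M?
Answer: 64917160349/8827402556592 ≈ 0.0073541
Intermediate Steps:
X = -11172 (X = 532*(-21) = -11172)
G(Z, l) = 27 + Z (G(Z, l) = Z + 27 = 27 + Z)
Y = -1/11052 (Y = 1/(120 - 11172) = 1/(-11052) = -1/11052 ≈ -9.0481e-5)
Y/24172 + G(216, 27)/33043 = -1/11052/24172 + (27 + 216)/33043 = -1/11052*1/24172 + 243*(1/33043) = -1/267148944 + 243/33043 = 64917160349/8827402556592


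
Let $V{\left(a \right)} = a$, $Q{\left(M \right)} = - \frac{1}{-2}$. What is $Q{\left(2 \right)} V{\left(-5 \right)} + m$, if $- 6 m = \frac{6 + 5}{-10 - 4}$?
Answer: $- \frac{199}{84} \approx -2.369$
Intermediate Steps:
$Q{\left(M \right)} = \frac{1}{2}$ ($Q{\left(M \right)} = \left(-1\right) \left(- \frac{1}{2}\right) = \frac{1}{2}$)
$m = \frac{11}{84}$ ($m = - \frac{\left(6 + 5\right) \frac{1}{-10 - 4}}{6} = - \frac{11 \frac{1}{-14}}{6} = - \frac{11 \left(- \frac{1}{14}\right)}{6} = \left(- \frac{1}{6}\right) \left(- \frac{11}{14}\right) = \frac{11}{84} \approx 0.13095$)
$Q{\left(2 \right)} V{\left(-5 \right)} + m = \frac{1}{2} \left(-5\right) + \frac{11}{84} = - \frac{5}{2} + \frac{11}{84} = - \frac{199}{84}$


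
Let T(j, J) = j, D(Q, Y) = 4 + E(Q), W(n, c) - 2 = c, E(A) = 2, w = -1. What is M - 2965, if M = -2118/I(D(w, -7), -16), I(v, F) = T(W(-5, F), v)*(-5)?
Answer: -104834/35 ≈ -2995.3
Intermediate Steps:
W(n, c) = 2 + c
D(Q, Y) = 6 (D(Q, Y) = 4 + 2 = 6)
I(v, F) = -10 - 5*F (I(v, F) = (2 + F)*(-5) = -10 - 5*F)
M = -1059/35 (M = -2118/(-10 - 5*(-16)) = -2118/(-10 + 80) = -2118/70 = -2118*1/70 = -1059/35 ≈ -30.257)
M - 2965 = -1059/35 - 2965 = -104834/35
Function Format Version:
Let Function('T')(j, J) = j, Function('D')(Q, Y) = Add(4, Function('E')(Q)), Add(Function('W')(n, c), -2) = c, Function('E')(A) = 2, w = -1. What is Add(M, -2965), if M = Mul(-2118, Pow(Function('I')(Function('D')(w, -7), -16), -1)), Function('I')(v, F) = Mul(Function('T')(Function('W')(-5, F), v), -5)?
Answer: Rational(-104834, 35) ≈ -2995.3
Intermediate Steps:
Function('W')(n, c) = Add(2, c)
Function('D')(Q, Y) = 6 (Function('D')(Q, Y) = Add(4, 2) = 6)
Function('I')(v, F) = Add(-10, Mul(-5, F)) (Function('I')(v, F) = Mul(Add(2, F), -5) = Add(-10, Mul(-5, F)))
M = Rational(-1059, 35) (M = Mul(-2118, Pow(Add(-10, Mul(-5, -16)), -1)) = Mul(-2118, Pow(Add(-10, 80), -1)) = Mul(-2118, Pow(70, -1)) = Mul(-2118, Rational(1, 70)) = Rational(-1059, 35) ≈ -30.257)
Add(M, -2965) = Add(Rational(-1059, 35), -2965) = Rational(-104834, 35)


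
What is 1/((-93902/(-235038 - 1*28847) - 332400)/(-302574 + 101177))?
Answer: 53145647345/87715280098 ≈ 0.60589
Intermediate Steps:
1/((-93902/(-235038 - 1*28847) - 332400)/(-302574 + 101177)) = 1/((-93902/(-235038 - 28847) - 332400)/(-201397)) = 1/((-93902/(-263885) - 332400)*(-1/201397)) = 1/((-93902*(-1/263885) - 332400)*(-1/201397)) = 1/((93902/263885 - 332400)*(-1/201397)) = 1/(-87715280098/263885*(-1/201397)) = 1/(87715280098/53145647345) = 53145647345/87715280098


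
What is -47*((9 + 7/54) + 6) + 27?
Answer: -36941/54 ≈ -684.09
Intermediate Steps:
-47*((9 + 7/54) + 6) + 27 = -47*(493/54 + 6) + 27 = -47*817/54 + 27 = -38399/54 + 27 = -36941/54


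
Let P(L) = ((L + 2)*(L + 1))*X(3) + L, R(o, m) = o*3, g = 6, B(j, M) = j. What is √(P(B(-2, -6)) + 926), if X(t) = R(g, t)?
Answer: 2*√231 ≈ 30.397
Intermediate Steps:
R(o, m) = 3*o
X(t) = 18 (X(t) = 3*6 = 18)
P(L) = L + 18*(1 + L)*(2 + L) (P(L) = ((L + 2)*(L + 1))*18 + L = ((2 + L)*(1 + L))*18 + L = ((1 + L)*(2 + L))*18 + L = 18*(1 + L)*(2 + L) + L = L + 18*(1 + L)*(2 + L))
√(P(B(-2, -6)) + 926) = √((36 + 18*(-2)² + 55*(-2)) + 926) = √((36 + 18*4 - 110) + 926) = √((36 + 72 - 110) + 926) = √(-2 + 926) = √924 = 2*√231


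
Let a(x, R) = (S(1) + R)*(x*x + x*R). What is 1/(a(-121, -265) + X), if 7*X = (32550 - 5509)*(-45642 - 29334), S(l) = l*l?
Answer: -1/301962672 ≈ -3.3117e-9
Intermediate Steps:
S(l) = l²
X = -289632288 (X = ((32550 - 5509)*(-45642 - 29334))/7 = (27041*(-74976))/7 = (⅐)*(-2027426016) = -289632288)
a(x, R) = (1 + R)*(x² + R*x) (a(x, R) = (1² + R)*(x*x + x*R) = (1 + R)*(x² + R*x))
1/(a(-121, -265) + X) = 1/(-121*(-265 - 121 + (-265)² - 265*(-121)) - 289632288) = 1/(-121*(-265 - 121 + 70225 + 32065) - 289632288) = 1/(-121*101904 - 289632288) = 1/(-12330384 - 289632288) = 1/(-301962672) = -1/301962672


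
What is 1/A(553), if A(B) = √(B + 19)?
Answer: √143/286 ≈ 0.041812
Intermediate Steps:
A(B) = √(19 + B)
1/A(553) = 1/(√(19 + 553)) = 1/(√572) = 1/(2*√143) = √143/286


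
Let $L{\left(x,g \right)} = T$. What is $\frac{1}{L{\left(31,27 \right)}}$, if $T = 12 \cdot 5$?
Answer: $\frac{1}{60} \approx 0.016667$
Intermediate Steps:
$T = 60$
$L{\left(x,g \right)} = 60$
$\frac{1}{L{\left(31,27 \right)}} = \frac{1}{60}$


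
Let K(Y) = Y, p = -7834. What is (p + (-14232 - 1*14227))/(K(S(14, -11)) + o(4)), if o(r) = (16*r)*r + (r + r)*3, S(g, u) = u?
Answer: -36293/269 ≈ -134.92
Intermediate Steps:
o(r) = 6*r + 16*r² (o(r) = 16*r² + (2*r)*3 = 16*r² + 6*r = 6*r + 16*r²)
(p + (-14232 - 1*14227))/(K(S(14, -11)) + o(4)) = (-7834 + (-14232 - 1*14227))/(-11 + 2*4*(3 + 8*4)) = (-7834 + (-14232 - 14227))/(-11 + 2*4*(3 + 32)) = (-7834 - 28459)/(-11 + 2*4*35) = -36293/(-11 + 280) = -36293/269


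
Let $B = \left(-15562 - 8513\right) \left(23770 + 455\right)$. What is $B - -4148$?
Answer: $-583212727$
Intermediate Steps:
$B = -583216875$ ($B = \left(-24075\right) 24225 = -583216875$)
$B - -4148 = -583216875 - -4148 = -583216875 + 4148 = -583212727$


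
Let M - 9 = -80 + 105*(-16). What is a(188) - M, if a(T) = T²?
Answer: 37095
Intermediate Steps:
M = -1751 (M = 9 + (-80 + 105*(-16)) = 9 + (-80 - 1680) = 9 - 1760 = -1751)
a(188) - M = 188² - 1*(-1751) = 35344 + 1751 = 37095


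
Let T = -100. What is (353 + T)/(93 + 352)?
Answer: 253/445 ≈ 0.56854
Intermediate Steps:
(353 + T)/(93 + 352) = (353 - 100)/(93 + 352) = 253/445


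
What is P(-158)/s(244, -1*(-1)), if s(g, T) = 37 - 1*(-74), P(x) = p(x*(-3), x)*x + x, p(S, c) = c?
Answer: 24806/111 ≈ 223.48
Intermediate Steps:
P(x) = x + x**2 (P(x) = x*x + x = x**2 + x = x + x**2)
s(g, T) = 111 (s(g, T) = 37 + 74 = 111)
P(-158)/s(244, -1*(-1)) = -158*(1 - 158)/111 = -158*(-157)*(1/111) = 24806*(1/111) = 24806/111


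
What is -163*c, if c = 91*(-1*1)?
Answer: 14833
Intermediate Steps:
c = -91 (c = 91*(-1) = -91)
-163*c = -163*(-91) = 14833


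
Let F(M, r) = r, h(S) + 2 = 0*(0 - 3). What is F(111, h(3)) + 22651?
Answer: 22649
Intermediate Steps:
h(S) = -2 (h(S) = -2 + 0*(0 - 3) = -2 + 0*(-3) = -2 + 0 = -2)
F(111, h(3)) + 22651 = -2 + 22651 = 22649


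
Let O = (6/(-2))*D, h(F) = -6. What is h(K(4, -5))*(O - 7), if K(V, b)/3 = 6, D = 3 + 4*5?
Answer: 456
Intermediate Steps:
D = 23 (D = 3 + 20 = 23)
K(V, b) = 18 (K(V, b) = 3*6 = 18)
O = -69 (O = (6/(-2))*23 = (6*(-½))*23 = -3*23 = -69)
h(K(4, -5))*(O - 7) = -6*(-69 - 7) = -6*(-76) = 456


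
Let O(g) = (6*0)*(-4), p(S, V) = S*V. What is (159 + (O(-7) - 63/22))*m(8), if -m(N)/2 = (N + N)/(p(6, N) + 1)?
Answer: -54960/539 ≈ -101.97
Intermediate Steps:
m(N) = -4*N/(1 + 6*N) (m(N) = -2*(N + N)/(6*N + 1) = -2*2*N/(1 + 6*N) = -4*N/(1 + 6*N))
O(g) = 0 (O(g) = 0*(-4) = 0)
(159 + (O(-7) - 63/22))*m(8) = (159 + (0 - 63/22))*(-4*8/(1 + 6*8)) = (159 + (0 - 63/22))*(-4*8/(1 + 48)) = (159 + (0 - 1*63/22))*(-4*8/49) = (159 + (0 - 63/22))*(-4*8*1/49) = (159 - 63/22)*(-32/49) = (3435/22)*(-32/49) = -54960/539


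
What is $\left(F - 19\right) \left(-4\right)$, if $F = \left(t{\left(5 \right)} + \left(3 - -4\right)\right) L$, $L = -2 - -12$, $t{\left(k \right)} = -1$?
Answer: $-164$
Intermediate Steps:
$L = 10$ ($L = -2 + 12 = 10$)
$F = 60$ ($F = \left(-1 + \left(3 - -4\right)\right) 10 = \left(-1 + \left(3 + 4\right)\right) 10 = \left(-1 + 7\right) 10 = 6 \cdot 10 = 60$)
$\left(F - 19\right) \left(-4\right) = \left(60 - 19\right) \left(-4\right) = 41 \left(-4\right) = -164$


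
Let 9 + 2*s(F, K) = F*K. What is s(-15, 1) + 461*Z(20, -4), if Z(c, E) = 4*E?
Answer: -7388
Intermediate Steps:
s(F, K) = -9/2 + F*K/2 (s(F, K) = -9/2 + (F*K)/2 = -9/2 + F*K/2)
s(-15, 1) + 461*Z(20, -4) = (-9/2 + (½)*(-15)*1) + 461*(4*(-4)) = (-9/2 - 15/2) + 461*(-16) = -12 - 7376 = -7388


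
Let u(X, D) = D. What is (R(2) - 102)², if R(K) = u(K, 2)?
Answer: 10000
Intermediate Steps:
R(K) = 2
(R(2) - 102)² = (2 - 102)² = (-100)² = 10000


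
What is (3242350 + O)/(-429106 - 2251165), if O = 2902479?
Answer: -6144829/2680271 ≈ -2.2926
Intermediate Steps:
(3242350 + O)/(-429106 - 2251165) = (3242350 + 2902479)/(-429106 - 2251165) = 6144829/(-2680271) = 6144829*(-1/2680271) = -6144829/2680271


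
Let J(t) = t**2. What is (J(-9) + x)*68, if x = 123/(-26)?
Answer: 67422/13 ≈ 5186.3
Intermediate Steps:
x = -123/26 (x = 123*(-1/26) = -123/26 ≈ -4.7308)
(J(-9) + x)*68 = ((-9)**2 - 123/26)*68 = (81 - 123/26)*68 = (1983/26)*68 = 67422/13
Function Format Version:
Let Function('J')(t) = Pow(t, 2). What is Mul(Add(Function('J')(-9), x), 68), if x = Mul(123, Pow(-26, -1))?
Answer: Rational(67422, 13) ≈ 5186.3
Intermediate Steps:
x = Rational(-123, 26) (x = Mul(123, Rational(-1, 26)) = Rational(-123, 26) ≈ -4.7308)
Mul(Add(Function('J')(-9), x), 68) = Mul(Add(Pow(-9, 2), Rational(-123, 26)), 68) = Mul(Add(81, Rational(-123, 26)), 68) = Mul(Rational(1983, 26), 68) = Rational(67422, 13)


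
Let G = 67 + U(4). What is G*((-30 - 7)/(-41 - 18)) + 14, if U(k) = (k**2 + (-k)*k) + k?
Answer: 3453/59 ≈ 58.525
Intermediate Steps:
U(k) = k (U(k) = (k**2 - k**2) + k = 0 + k = k)
G = 71 (G = 67 + 4 = 71)
G*((-30 - 7)/(-41 - 18)) + 14 = 71*((-30 - 7)/(-41 - 18)) + 14 = 71*(-37/(-59)) + 14 = 71*(-37*(-1/59)) + 14 = 71*(37/59) + 14 = 2627/59 + 14 = 3453/59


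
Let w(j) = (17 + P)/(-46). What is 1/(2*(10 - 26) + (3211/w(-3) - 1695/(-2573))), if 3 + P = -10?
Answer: -5146/190185051 ≈ -2.7058e-5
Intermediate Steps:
P = -13 (P = -3 - 10 = -13)
w(j) = -2/23 (w(j) = (17 - 13)/(-46) = 4*(-1/46) = -2/23)
1/(2*(10 - 26) + (3211/w(-3) - 1695/(-2573))) = 1/(2*(10 - 26) + (3211/(-2/23) - 1695/(-2573))) = 1/(2*(-16) + (3211*(-23/2) - 1695*(-1/2573))) = 1/(-32 + (-73853/2 + 1695/2573)) = 1/(-32 - 190020379/5146) = 1/(-190185051/5146) = -5146/190185051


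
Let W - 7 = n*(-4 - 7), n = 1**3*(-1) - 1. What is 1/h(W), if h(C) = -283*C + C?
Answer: -1/8178 ≈ -0.00012228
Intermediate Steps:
n = -2 (n = 1*(-1) - 1 = -1 - 1 = -2)
W = 29 (W = 7 - 2*(-4 - 7) = 7 - 2*(-11) = 7 + 22 = 29)
h(C) = -282*C
1/h(W) = 1/(-282*29) = 1/(-8178) = -1/8178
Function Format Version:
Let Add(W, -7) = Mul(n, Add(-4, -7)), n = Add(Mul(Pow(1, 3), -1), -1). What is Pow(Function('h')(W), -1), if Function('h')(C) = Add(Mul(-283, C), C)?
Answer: Rational(-1, 8178) ≈ -0.00012228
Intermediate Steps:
n = -2 (n = Add(Mul(1, -1), -1) = Add(-1, -1) = -2)
W = 29 (W = Add(7, Mul(-2, Add(-4, -7))) = Add(7, Mul(-2, -11)) = Add(7, 22) = 29)
Function('h')(C) = Mul(-282, C)
Pow(Function('h')(W), -1) = Pow(Mul(-282, 29), -1) = Pow(-8178, -1) = Rational(-1, 8178)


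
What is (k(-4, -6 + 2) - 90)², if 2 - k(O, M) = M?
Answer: 7056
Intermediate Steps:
k(O, M) = 2 - M
(k(-4, -6 + 2) - 90)² = ((2 - (-6 + 2)) - 90)² = ((2 - 1*(-4)) - 90)² = ((2 + 4) - 90)² = (6 - 90)² = (-84)² = 7056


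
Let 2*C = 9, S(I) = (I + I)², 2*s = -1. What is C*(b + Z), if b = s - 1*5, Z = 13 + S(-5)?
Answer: 1935/4 ≈ 483.75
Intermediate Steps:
s = -½ (s = (½)*(-1) = -½ ≈ -0.50000)
S(I) = 4*I² (S(I) = (2*I)² = 4*I²)
Z = 113 (Z = 13 + 4*(-5)² = 13 + 4*25 = 13 + 100 = 113)
C = 9/2 (C = (½)*9 = 9/2 ≈ 4.5000)
b = -11/2 (b = -½ - 1*5 = -½ - 5 = -11/2 ≈ -5.5000)
C*(b + Z) = 9*(-11/2 + 113)/2 = (9/2)*(215/2) = 1935/4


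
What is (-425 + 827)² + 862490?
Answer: 1024094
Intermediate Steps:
(-425 + 827)² + 862490 = 402² + 862490 = 161604 + 862490 = 1024094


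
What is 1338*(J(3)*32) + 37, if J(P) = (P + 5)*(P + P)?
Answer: 2055205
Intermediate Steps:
J(P) = 2*P*(5 + P) (J(P) = (5 + P)*(2*P) = 2*P*(5 + P))
1338*(J(3)*32) + 37 = 1338*((2*3*(5 + 3))*32) + 37 = 1338*((2*3*8)*32) + 37 = 1338*(48*32) + 37 = 1338*1536 + 37 = 2055168 + 37 = 2055205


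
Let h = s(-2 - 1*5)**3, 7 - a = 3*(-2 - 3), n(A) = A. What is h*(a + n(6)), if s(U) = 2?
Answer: 224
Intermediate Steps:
a = 22 (a = 7 - 3*(-2 - 3) = 7 - 3*(-5) = 7 - 1*(-15) = 7 + 15 = 22)
h = 8 (h = 2**3 = 8)
h*(a + n(6)) = 8*(22 + 6) = 8*28 = 224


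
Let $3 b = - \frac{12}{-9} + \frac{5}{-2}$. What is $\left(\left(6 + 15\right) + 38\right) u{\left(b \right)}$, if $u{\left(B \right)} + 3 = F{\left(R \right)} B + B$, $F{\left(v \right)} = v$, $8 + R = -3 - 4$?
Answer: $\frac{1298}{9} \approx 144.22$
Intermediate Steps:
$R = -15$ ($R = -8 - 7 = -15$)
$b = - \frac{7}{18}$ ($b = \frac{- \frac{12}{-9} + \frac{5}{-2}}{3} = \frac{\left(-12\right) \left(- \frac{1}{9}\right) + 5 \left(- \frac{1}{2}\right)}{3} = \frac{\frac{4}{3} - \frac{5}{2}}{3} = \frac{1}{3} \left(- \frac{7}{6}\right) = - \frac{7}{18} \approx -0.38889$)
$u{\left(B \right)} = -3 - 14 B$ ($u{\left(B \right)} = -3 + \left(- 15 B + B\right) = -3 - 14 B$)
$\left(\left(6 + 15\right) + 38\right) u{\left(b \right)} = \left(\left(6 + 15\right) + 38\right) \left(-3 - - \frac{49}{9}\right) = \left(21 + 38\right) \left(-3 + \frac{49}{9}\right) = 59 \cdot \frac{22}{9} = \frac{1298}{9}$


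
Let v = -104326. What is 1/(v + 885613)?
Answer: 1/781287 ≈ 1.2799e-6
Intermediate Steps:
1/(v + 885613) = 1/(-104326 + 885613) = 1/781287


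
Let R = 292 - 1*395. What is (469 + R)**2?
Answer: 133956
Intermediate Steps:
R = -103 (R = 292 - 395 = -103)
(469 + R)**2 = (469 - 103)**2 = 366**2 = 133956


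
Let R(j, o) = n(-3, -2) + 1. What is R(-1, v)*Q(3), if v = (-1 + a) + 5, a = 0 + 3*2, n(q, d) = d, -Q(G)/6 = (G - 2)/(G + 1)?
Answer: 3/2 ≈ 1.5000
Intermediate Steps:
Q(G) = -6*(-2 + G)/(1 + G) (Q(G) = -6*(G - 2)/(G + 1) = -6*(-2 + G)/(1 + G))
a = 6 (a = 0 + 6 = 6)
v = 10 (v = (-1 + 6) + 5 = 5 + 5 = 10)
R(j, o) = -1 (R(j, o) = -2 + 1 = -1)
R(-1, v)*Q(3) = -6*(2 - 1*3)/(1 + 3) = -6*(2 - 3)/4 = -6*(-1)/4 = -1*(-3/2) = 3/2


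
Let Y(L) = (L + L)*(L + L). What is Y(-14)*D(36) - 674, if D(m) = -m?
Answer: -28898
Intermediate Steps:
Y(L) = 4*L² (Y(L) = (2*L)*(2*L) = 4*L²)
Y(-14)*D(36) - 674 = (4*(-14)²)*(-1*36) - 674 = (4*196)*(-36) - 674 = 784*(-36) - 674 = -28224 - 674 = -28898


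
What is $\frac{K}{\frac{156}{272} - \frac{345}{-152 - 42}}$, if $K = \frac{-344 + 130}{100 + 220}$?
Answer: $- \frac{176443}{620520} \approx -0.28435$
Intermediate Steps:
$K = - \frac{107}{160}$ ($K = - \frac{214}{320} = \left(-214\right) \frac{1}{320} = - \frac{107}{160} \approx -0.66875$)
$\frac{K}{\frac{156}{272} - \frac{345}{-152 - 42}} = - \frac{107}{160 \left(\frac{156}{272} - \frac{345}{-152 - 42}\right)} = - \frac{107}{160 \left(156 \cdot \frac{1}{272} - \frac{345}{-194}\right)} = - \frac{107}{160 \left(\frac{39}{68} - - \frac{345}{194}\right)} = - \frac{107}{160 \left(\frac{39}{68} + \frac{345}{194}\right)} = - \frac{107}{160 \cdot \frac{15513}{6596}} = \left(- \frac{107}{160}\right) \frac{6596}{15513} = - \frac{176443}{620520}$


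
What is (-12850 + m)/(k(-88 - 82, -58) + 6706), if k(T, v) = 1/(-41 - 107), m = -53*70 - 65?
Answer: -2460500/992487 ≈ -2.4791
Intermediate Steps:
m = -3775 (m = -3710 - 65 = -3775)
k(T, v) = -1/148 (k(T, v) = 1/(-148) = -1/148)
(-12850 + m)/(k(-88 - 82, -58) + 6706) = (-12850 - 3775)/(-1/148 + 6706) = -16625/992487/148 = -16625*148/992487 = -2460500/992487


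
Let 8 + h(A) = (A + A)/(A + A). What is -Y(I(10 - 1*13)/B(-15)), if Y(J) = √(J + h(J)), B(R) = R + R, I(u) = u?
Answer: -I*√690/10 ≈ -2.6268*I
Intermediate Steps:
h(A) = -7 (h(A) = -8 + (A + A)/(A + A) = -8 + (2*A)/((2*A)) = -8 + (2*A)*(1/(2*A)) = -8 + 1 = -7)
B(R) = 2*R
Y(J) = √(-7 + J) (Y(J) = √(J - 7) = √(-7 + J))
-Y(I(10 - 1*13)/B(-15)) = -√(-7 + (10 - 1*13)/((2*(-15)))) = -√(-7 + (10 - 13)/(-30)) = -√(-7 - 3*(-1/30)) = -√(-7 + ⅒) = -√(-69/10) = -I*√690/10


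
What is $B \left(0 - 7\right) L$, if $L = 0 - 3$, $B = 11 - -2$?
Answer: $273$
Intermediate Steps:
$B = 13$ ($B = 11 + 2 = 13$)
$L = -3$ ($L = 0 - 3 = -3$)
$B \left(0 - 7\right) L = 13 \left(0 - 7\right) \left(-3\right) = 13 \left(-7\right) \left(-3\right) = \left(-91\right) \left(-3\right) = 273$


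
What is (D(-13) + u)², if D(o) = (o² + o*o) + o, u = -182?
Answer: 20449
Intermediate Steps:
D(o) = o + 2*o² (D(o) = (o² + o²) + o = 2*o² + o = o + 2*o²)
(D(-13) + u)² = (-13*(1 + 2*(-13)) - 182)² = (-13*(1 - 26) - 182)² = (-13*(-25) - 182)² = (325 - 182)² = 143² = 20449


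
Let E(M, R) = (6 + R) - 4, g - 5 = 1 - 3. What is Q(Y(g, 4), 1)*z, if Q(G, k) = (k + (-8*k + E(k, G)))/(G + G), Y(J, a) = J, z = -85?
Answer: 85/3 ≈ 28.333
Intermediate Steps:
g = 3 (g = 5 + (1 - 3) = 5 - 2 = 3)
E(M, R) = 2 + R
Q(G, k) = (2 + G - 7*k)/(2*G) (Q(G, k) = (k + (-8*k + (2 + G)))/(G + G) = (k + (2 + G - 8*k))/((2*G)) = (2 + G - 7*k)*(1/(2*G)) = (2 + G - 7*k)/(2*G))
Q(Y(g, 4), 1)*z = ((½)*(2 + 3 - 7*1)/3)*(-85) = ((½)*(⅓)*(2 + 3 - 7))*(-85) = ((½)*(⅓)*(-2))*(-85) = -⅓*(-85) = 85/3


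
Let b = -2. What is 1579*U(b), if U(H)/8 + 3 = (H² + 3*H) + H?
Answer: -88424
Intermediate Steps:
U(H) = -24 + 8*H² + 32*H (U(H) = -24 + 8*((H² + 3*H) + H) = -24 + 8*(H² + 4*H) = -24 + (8*H² + 32*H) = -24 + 8*H² + 32*H)
1579*U(b) = 1579*(-24 + 8*(-2)² + 32*(-2)) = 1579*(-24 + 8*4 - 64) = 1579*(-24 + 32 - 64) = 1579*(-56) = -88424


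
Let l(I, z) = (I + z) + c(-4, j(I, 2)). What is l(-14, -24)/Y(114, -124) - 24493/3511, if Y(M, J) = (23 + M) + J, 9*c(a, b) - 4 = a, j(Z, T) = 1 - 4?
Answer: -451827/45643 ≈ -9.8992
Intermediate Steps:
j(Z, T) = -3
c(a, b) = 4/9 + a/9
l(I, z) = I + z (l(I, z) = (I + z) + (4/9 + (⅑)*(-4)) = (I + z) + (4/9 - 4/9) = (I + z) + 0 = I + z)
Y(M, J) = 23 + J + M
l(-14, -24)/Y(114, -124) - 24493/3511 = (-14 - 24)/(23 - 124 + 114) - 24493/3511 = -38/13 - 24493*1/3511 = -38*1/13 - 24493/3511 = -38/13 - 24493/3511 = -451827/45643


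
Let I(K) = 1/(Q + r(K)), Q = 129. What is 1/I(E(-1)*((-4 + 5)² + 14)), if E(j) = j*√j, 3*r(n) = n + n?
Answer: 129 - 10*I ≈ 129.0 - 10.0*I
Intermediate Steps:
r(n) = 2*n/3 (r(n) = (n + n)/3 = (2*n)/3 = 2*n/3)
E(j) = j^(3/2)
I(K) = 1/(129 + 2*K/3)
1/I(E(-1)*((-4 + 5)² + 14)) = 1/(3/(387 + 2*((-1)^(3/2)*((-4 + 5)² + 14)))) = 1/(3/(387 + 2*((-I)*(1² + 14)))) = 1/(3/(387 + 2*((-I)*(1 + 14)))) = 1/(3/(387 + 2*(-I*15))) = 1/(3/(387 + 2*(-15*I))) = 1/(3/(387 - 30*I)) = 1/(3*((387 + 30*I)/150669)) = 1/((387 + 30*I)/50223) = 129 - 10*I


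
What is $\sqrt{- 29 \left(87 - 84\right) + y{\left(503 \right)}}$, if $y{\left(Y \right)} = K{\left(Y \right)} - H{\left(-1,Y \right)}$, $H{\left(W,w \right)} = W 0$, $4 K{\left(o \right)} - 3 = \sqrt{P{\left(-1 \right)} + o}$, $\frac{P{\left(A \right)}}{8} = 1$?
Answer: $\frac{\sqrt{-345 + \sqrt{511}}}{2} \approx 8.9777 i$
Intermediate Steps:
$P{\left(A \right)} = 8$ ($P{\left(A \right)} = 8 \cdot 1 = 8$)
$K{\left(o \right)} = \frac{3}{4} + \frac{\sqrt{8 + o}}{4}$
$H{\left(W,w \right)} = 0$
$y{\left(Y \right)} = \frac{3}{4} + \frac{\sqrt{8 + Y}}{4}$ ($y{\left(Y \right)} = \left(\frac{3}{4} + \frac{\sqrt{8 + Y}}{4}\right) - 0 = \left(\frac{3}{4} + \frac{\sqrt{8 + Y}}{4}\right) + 0 = \frac{3}{4} + \frac{\sqrt{8 + Y}}{4}$)
$\sqrt{- 29 \left(87 - 84\right) + y{\left(503 \right)}} = \sqrt{- 29 \left(87 - 84\right) + \left(\frac{3}{4} + \frac{\sqrt{8 + 503}}{4}\right)} = \sqrt{\left(-29\right) 3 + \left(\frac{3}{4} + \frac{\sqrt{511}}{4}\right)} = \sqrt{-87 + \left(\frac{3}{4} + \frac{\sqrt{511}}{4}\right)} = \sqrt{- \frac{345}{4} + \frac{\sqrt{511}}{4}}$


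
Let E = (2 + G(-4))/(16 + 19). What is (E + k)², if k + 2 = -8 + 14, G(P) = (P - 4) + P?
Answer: 676/49 ≈ 13.796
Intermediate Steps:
G(P) = -4 + 2*P (G(P) = (-4 + P) + P = -4 + 2*P)
E = -2/7 (E = (2 + (-4 + 2*(-4)))/(16 + 19) = (2 + (-4 - 8))/35 = (2 - 12)*(1/35) = -10*1/35 = -2/7 ≈ -0.28571)
k = 4 (k = -2 + (-8 + 14) = -2 + 6 = 4)
(E + k)² = (-2/7 + 4)² = (26/7)² = 676/49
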